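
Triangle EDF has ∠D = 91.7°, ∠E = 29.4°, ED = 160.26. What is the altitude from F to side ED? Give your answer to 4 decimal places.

The third angle is ∠F = 180° − ∠E − ∠D = 58.90°.
Law of sines: DF = ED·sin E/sin F ≈ 91.878.
Law of sines: FE = ED·sin D/sin F ≈ 187.08.
Area = ½·ED·DF·sin D ≈ 7359.
The altitude from F has length 2·area/ED ≈ 91.838.

h_F ≈ 91.8377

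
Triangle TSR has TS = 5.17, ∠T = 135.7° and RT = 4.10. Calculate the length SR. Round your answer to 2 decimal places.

By the law of cosines, SR² = RT² + TS² − 2·RT·TS·cos T = 73.88, so SR ≈ 8.5953.

8.60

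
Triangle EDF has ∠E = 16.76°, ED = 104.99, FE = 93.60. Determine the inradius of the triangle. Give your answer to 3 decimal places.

By the law of cosines, DF² = FE² + ED² − 2·FE·ED·cos E = 964.62, so DF ≈ 31.058.
Area = ½·FE·ED·sin E ≈ 1416.9.
Semiperimeter s = (31.058+93.6+104.99)/2 = 114.82.
Inradius = area/s = 1416.9/114.82 ≈ 12.34.

r ≈ 12.340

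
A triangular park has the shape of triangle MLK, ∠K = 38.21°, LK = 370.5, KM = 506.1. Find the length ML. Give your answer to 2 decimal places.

314.22

By the law of cosines, ML² = LK² + KM² − 2·LK·KM·cos K = 98736, so ML ≈ 314.22.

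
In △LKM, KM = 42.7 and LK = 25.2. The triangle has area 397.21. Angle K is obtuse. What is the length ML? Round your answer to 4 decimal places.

From area = ½·LK·KM·sin K, we get sin K = 2·area/(LK·KM) ≈ 0.73828.
Taking the obtuse solution, ∠K ≈ 132.41°.
Law of cosines then gives ML ≈ 62.529.

62.5291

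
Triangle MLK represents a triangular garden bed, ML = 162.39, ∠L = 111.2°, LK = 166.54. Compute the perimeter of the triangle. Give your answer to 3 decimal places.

By the law of cosines, KM² = ML² + LK² − 2·ML·LK·cos L = 73666, so KM ≈ 271.41.
Semiperimeter s = (166.54+271.41+162.39)/2 = 300.17.
Perimeter = 166.54 + 271.41 + 162.39 = 600.34.

600.345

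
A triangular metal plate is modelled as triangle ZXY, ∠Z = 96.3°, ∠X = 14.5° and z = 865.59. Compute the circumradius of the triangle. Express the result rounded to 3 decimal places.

The third angle is ∠Y = 180° − ∠Z − ∠X = 69.20°.
Law of sines: x = z·sin X/sin Z ≈ 218.04.
Law of sines: y = z·sin Y/sin Z ≈ 814.09.
Circumradius = z/(2 sin Z) ≈ 435.42.

R ≈ 435.425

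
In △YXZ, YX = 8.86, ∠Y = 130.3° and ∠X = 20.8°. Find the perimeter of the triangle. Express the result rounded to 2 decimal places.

29.35

The third angle is ∠Z = 180° − ∠Y − ∠X = 28.90°.
Law of sines: XZ = YX·sin Y/sin Z ≈ 13.982.
Law of sines: ZY = YX·sin X/sin Z ≈ 6.5102.
Semiperimeter s = (13.982+6.5102+8.86)/2 = 14.676.
Perimeter = 13.982 + 6.5102 + 8.86 = 29.352.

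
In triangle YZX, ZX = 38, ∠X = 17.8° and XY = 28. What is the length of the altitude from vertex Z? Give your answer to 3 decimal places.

By the law of cosines, YZ² = ZX² + XY² − 2·ZX·XY·cos X = 201.87, so YZ ≈ 14.208.
Area = ½·ZX·XY·sin X ≈ 162.63.
The altitude from Z has length 2·area/XY ≈ 11.616.

h_Z ≈ 11.616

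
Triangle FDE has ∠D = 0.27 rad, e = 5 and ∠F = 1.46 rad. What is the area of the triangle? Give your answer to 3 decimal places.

area ≈ 3.356

The third angle is ∠E = π − ∠F − ∠D = 1.412 rad.
Law of sines: f = e·sin F/sin E ≈ 5.033.
Law of sines: d = e·sin D/sin E ≈ 1.3507.
Area = ½·e·f·sin D ≈ 3.3561.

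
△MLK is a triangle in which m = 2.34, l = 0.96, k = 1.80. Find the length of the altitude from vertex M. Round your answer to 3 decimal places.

0.683

Semiperimeter s = (2.34 + 0.96 + 1.8)/2 = 2.55.
Heron's formula: area = √(2.55·0.21·1.59·0.75) ≈ 0.79911.
The altitude from M has length 2·area/m ≈ 0.683.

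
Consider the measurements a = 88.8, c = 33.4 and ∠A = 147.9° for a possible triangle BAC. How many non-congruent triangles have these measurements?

c·sin A = 33.4·sin(147.9°) ≈ 17.75.
Since ∠A is not acute, a triangle exists only if a > c; here a > c, so there is exactly one triangle.

1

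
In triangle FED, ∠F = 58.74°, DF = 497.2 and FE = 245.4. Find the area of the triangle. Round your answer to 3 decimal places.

area ≈ 52149.605

Area = ½·DF·FE·sin F ≈ 52150.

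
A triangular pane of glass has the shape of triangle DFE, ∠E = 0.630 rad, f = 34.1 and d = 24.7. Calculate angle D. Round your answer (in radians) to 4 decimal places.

∠D ≈ 0.7997 rad

By the law of cosines, e² = d² + f² − 2·d·f·cos E = 411.75, so e ≈ 20.292.
Law of cosines again: cos D = (f² + e² − d²)/(2·f·e) ≈ 0.69693, so ∠D ≈ 0.800 rad.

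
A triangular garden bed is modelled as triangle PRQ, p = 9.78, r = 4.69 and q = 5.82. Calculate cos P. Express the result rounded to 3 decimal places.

-0.729

By the law of cosines, cos P = (r² + q² − p²) / (2·r·q) ≈ -0.72868, so ∠P ≈ 136.78°.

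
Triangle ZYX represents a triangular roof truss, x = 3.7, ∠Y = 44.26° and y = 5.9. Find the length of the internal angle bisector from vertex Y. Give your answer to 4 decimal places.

Law of sines: sin X = x·sin Y/y ≈ 0.43768.
Since y ≥ x, only the acute value applies: ∠X ≈ 25.96°.
Then ∠Z = 180° − ∠Y − ∠X ≈ 109.78°.
Law of sines gives z = y·sin Z/sin Y ≈ 7.9548.
The bisector from Y has length 2·x·z·cos(∠Y/2)/(x+z) ≈ 4.6787.

t_Y ≈ 4.6787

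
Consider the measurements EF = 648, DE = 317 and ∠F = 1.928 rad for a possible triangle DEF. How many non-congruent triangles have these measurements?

EF·sin F = 648·sin(1.928 rad) ≈ 607.1.
Since ∠F is not acute, a triangle exists only if DE > EF; here DE ≤ EF, so there is no triangle.

0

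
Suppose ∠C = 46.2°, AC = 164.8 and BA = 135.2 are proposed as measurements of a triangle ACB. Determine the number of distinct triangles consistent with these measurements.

AC·sin C = 164.8·sin(46.2°) ≈ 118.9.
Since AC sin C < BA < AC (118.9 < 135.2 < 164.8), two triangles exist.

2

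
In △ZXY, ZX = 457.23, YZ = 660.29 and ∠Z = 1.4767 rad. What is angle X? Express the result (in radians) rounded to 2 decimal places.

By the law of cosines, XY² = YZ² + ZX² − 2·YZ·ZX·cos Z = 5.8831e+05, so XY ≈ 767.01.
Law of cosines again: cos X = (ZX² + XY² − YZ²)/(2·ZX·XY) ≈ 0.51523, so ∠X ≈ 1.0295 rad.

∠X ≈ 1.03 rad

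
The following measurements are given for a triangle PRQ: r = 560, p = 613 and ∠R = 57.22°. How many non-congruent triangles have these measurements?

2

p·sin R = 613·sin(57.22°) ≈ 515.4.
Since p sin R < r < p (515.4 < 560 < 613), two triangles exist.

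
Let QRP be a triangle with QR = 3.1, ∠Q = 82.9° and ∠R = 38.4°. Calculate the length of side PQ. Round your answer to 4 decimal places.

2.2535

The third angle is ∠P = 180° − ∠Q − ∠R = 58.70°.
Law of sines: PQ = QR·sin R/sin P ≈ 2.2535.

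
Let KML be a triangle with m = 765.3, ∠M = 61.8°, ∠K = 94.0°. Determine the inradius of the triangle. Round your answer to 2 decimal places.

The third angle is ∠L = 180° − ∠K − ∠M = 24.20°.
Law of sines: k = m·sin K/sin M ≈ 866.26.
Law of sines: l = m·sin L/sin M ≈ 355.97.
Area = ½·m·k·sin L ≈ 1.3588e+05.
Semiperimeter s = (866.26+765.3+355.97)/2 = 993.76.
Inradius = area/s = 1.3588e+05/993.76 ≈ 136.73.

136.73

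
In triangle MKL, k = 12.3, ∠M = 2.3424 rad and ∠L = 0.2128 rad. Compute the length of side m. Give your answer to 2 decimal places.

15.93

The third angle is ∠K = π − ∠L − ∠M = 0.5864 rad.
Law of sines: m = k·sin M/sin K ≈ 15.933.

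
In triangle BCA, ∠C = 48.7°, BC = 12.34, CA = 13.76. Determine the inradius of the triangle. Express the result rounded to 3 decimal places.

r ≈ 3.453

By the law of cosines, AB² = BC² + CA² − 2·BC·CA·cos C = 117.48, so AB ≈ 10.839.
Area = ½·BC·CA·sin C ≈ 63.782.
Semiperimeter s = (13.76+10.839+12.34)/2 = 18.469.
Inradius = area/s = 63.782/18.469 ≈ 3.4534.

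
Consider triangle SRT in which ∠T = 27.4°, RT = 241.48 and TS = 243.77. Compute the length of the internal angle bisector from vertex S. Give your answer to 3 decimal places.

t_S ≈ 123.785

By the law of cosines, SR² = RT² + TS² − 2·RT·TS·cos T = 13213, so SR ≈ 114.95.
Law of cosines again: cos S = (TS² + SR² − RT²)/(2·TS·SR) ≈ 0.25560, so ∠S ≈ 75.19°.
The bisector from S has length 2·TS·SR·cos(∠S/2)/(TS+SR) ≈ 123.78.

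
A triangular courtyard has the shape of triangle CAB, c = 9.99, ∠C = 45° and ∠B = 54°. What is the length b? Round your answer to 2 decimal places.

11.43

The third angle is ∠A = 180° − ∠B − ∠C = 81.00°.
Law of sines: b = c·sin B/sin C ≈ 11.43.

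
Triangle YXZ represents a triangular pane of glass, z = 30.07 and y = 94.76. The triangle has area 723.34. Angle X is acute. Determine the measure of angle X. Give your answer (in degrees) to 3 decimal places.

∠X ≈ 30.511°

From area = ½·z·y·sin X, we get sin X = 2·area/(z·y) ≈ 0.50771.
Taking the acute solution, ∠X ≈ 30.51°.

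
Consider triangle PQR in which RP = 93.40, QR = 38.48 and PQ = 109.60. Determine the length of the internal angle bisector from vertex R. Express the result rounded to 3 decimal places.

By the law of cosines, cos R = (QR² + RP² − PQ²) / (2·QR·RP) ≈ -0.25151, so ∠R ≈ 104.57°.
The bisector from R has length 2·QR·RP·cos(∠R/2)/(QR+RP) ≈ 33.343.

33.343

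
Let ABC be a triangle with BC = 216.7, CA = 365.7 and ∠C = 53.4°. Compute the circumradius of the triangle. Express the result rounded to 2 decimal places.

182.85

By the law of cosines, AB² = BC² + CA² − 2·BC·CA·cos C = 86197, so AB ≈ 293.59.
Area = ½·BC·CA·sin C ≈ 31811.
Circumradius = AB/(2 sin C) ≈ 182.85.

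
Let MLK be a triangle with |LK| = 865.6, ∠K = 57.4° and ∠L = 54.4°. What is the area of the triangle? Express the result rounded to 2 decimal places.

The third angle is ∠M = 180° − ∠L − ∠K = 68.20°.
Law of sines: |KM| = |LK|·sin L/sin M ≈ 758.03.
Law of sines: |ML| = |LK|·sin K/sin M ≈ 785.39.
Area = ½·|LK|·|KM|·sin K ≈ 2.7639e+05.

area ≈ 276387.86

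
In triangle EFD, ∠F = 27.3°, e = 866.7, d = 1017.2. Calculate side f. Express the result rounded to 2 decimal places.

468.02

By the law of cosines, f² = d² + e² − 2·d·e·cos F = 2.1904e+05, so f ≈ 468.02.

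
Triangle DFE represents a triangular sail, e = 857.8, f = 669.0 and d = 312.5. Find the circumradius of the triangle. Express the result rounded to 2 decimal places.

By the law of cosines, cos D = (f² + e² − d²) / (2·f·e) ≈ 0.94597, so ∠D ≈ 0.330 rad.
Circumradius = d/(2 sin D) ≈ 481.88.

R ≈ 481.88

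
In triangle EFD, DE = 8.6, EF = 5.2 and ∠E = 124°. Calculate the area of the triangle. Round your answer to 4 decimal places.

18.5373

Area = ½·DE·EF·sin E ≈ 18.537.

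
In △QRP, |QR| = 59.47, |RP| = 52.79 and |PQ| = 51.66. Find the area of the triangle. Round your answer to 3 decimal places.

1276.395

Semiperimeter s = (52.79 + 51.66 + 59.47)/2 = 81.96.
Heron's formula: area = √(81.96·29.17·30.3·22.49) ≈ 1276.4.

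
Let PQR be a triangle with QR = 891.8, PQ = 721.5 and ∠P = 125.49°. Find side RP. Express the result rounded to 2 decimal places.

252.10

Law of sines: sin R = PQ·sin P/QR ≈ 0.65873.
Since QR ≥ PQ, only the acute value applies: ∠R ≈ 41.20°.
Then ∠Q = 180° − ∠P − ∠R ≈ 13.31°.
Law of sines gives RP = QR·sin Q/sin P ≈ 252.1.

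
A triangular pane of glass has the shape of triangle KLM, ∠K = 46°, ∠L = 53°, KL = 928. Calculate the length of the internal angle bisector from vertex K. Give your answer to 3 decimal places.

t_K ≈ 763.823

The third angle is ∠M = 180° − ∠K − ∠L = 81.00°.
Law of sines: LM = KL·sin K/sin M ≈ 675.87.
Law of sines: MK = KL·sin L/sin M ≈ 750.37.
The bisector from K has length 2·MK·KL·cos(∠K/2)/(MK+KL) ≈ 763.82.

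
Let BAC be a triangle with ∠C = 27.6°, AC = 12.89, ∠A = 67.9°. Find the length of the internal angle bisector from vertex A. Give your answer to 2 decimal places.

The third angle is ∠B = 180° − ∠A − ∠C = 84.50°.
Law of sines: CB = AC·sin A/sin B ≈ 11.998.
Law of sines: BA = AC·sin C/sin B ≈ 5.9995.
The bisector from A has length 2·BA·AC·cos(∠A/2)/(BA+AC) ≈ 6.7922.

t_A ≈ 6.79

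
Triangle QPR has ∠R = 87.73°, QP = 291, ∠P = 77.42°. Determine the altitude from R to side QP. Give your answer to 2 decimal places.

The third angle is ∠Q = 180° − ∠P − ∠R = 14.85°.
Law of sines: PR = QP·sin Q/sin R ≈ 74.639.
Law of sines: RQ = QP·sin P/sin R ≈ 284.24.
Area = ½·QP·PR·sin P ≈ 10599.
The altitude from R has length 2·area/QP ≈ 72.847.

h_R ≈ 72.85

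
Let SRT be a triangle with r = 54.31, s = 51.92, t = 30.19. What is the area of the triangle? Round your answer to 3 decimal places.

area ≈ 766.299

Semiperimeter p = (51.92 + 54.31 + 30.19)/2 = 68.21.
Heron's formula: area = √(68.21·16.29·13.9·38.02) ≈ 766.3.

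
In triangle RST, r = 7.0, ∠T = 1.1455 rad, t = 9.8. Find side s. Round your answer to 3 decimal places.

10.330

Law of sines: sin R = r·sin T/t ≈ 0.65065.
Since t ≥ r, only the acute value applies: ∠R ≈ 0.7084 rad.
Then ∠S = π − ∠T − ∠R ≈ 1.2876 rad.
Law of sines gives s = t·sin S/sin T ≈ 10.33.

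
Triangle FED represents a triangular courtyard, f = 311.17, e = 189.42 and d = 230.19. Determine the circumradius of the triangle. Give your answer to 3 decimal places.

R ≈ 156.237

By the law of cosines, cos F = (e² + d² − f²) / (2·e·d) ≈ -0.09127, so ∠F ≈ 95.24°.
Circumradius = f/(2 sin F) ≈ 156.24.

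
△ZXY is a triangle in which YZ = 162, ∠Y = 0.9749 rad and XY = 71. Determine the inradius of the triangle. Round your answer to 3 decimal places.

r ≈ 25.830

By the law of cosines, ZX² = XY² + YZ² − 2·XY·YZ·cos Y = 18374, so ZX ≈ 135.55.
Area = ½·XY·YZ·sin Y ≈ 4759.8.
Semiperimeter s = (71+162+135.55)/2 = 184.28.
Inradius = area/s = 4759.8/184.28 ≈ 25.83.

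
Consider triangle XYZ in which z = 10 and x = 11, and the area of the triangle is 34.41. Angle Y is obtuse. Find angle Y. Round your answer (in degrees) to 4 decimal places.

141.2711

From area = ½·z·x·sin Y, we get sin Y = 2·area/(z·x) ≈ 0.62564.
Taking the obtuse solution, ∠Y ≈ 141.27°.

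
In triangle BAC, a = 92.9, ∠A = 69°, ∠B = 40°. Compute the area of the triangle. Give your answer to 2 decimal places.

2809.23

The third angle is ∠C = 180° − ∠B − ∠A = 71.00°.
Law of sines: b = a·sin B/sin A ≈ 63.963.
Law of sines: c = a·sin C/sin A ≈ 94.088.
Area = ½·a·b·sin C ≈ 2809.2.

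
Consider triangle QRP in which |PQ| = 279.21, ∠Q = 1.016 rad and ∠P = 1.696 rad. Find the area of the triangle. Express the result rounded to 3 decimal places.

The third angle is ∠R = π − ∠P − ∠Q = 0.430 rad.
Law of sines: |RP| = |PQ|·sin Q/sin R ≈ 569.82.
Law of sines: |QR| = |PQ|·sin P/sin R ≈ 665.12.
Area = ½·|PQ|·|RP|·sin P ≈ 78927.

78927.141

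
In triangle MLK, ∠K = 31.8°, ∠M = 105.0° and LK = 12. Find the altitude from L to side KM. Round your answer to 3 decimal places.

The third angle is ∠L = 180° − ∠K − ∠M = 43.20°.
Law of sines: KM = LK·sin L/sin M ≈ 8.5043.
Law of sines: ML = LK·sin K/sin M ≈ 6.5465.
Area = ½·LK·KM·sin K ≈ 26.888.
The altitude from L has length 2·area/KM ≈ 6.3235.

h_L ≈ 6.323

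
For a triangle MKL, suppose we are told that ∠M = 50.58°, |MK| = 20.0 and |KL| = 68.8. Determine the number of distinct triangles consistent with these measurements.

|MK|·sin M = 20.0·sin(50.58°) ≈ 15.45.
Since |KL| ≥ |MK|, exactly one triangle exists.

1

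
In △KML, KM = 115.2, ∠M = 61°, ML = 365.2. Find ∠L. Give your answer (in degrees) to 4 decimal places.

∠L ≈ 18.0406°

By the law of cosines, LK² = KM² + ML² − 2·KM·ML·cos M = 1.0585e+05, so LK ≈ 325.34.
Law of cosines again: cos L = (ML² + LK² − KM²)/(2·ML·LK) ≈ 0.95084, so ∠L ≈ 18.04°.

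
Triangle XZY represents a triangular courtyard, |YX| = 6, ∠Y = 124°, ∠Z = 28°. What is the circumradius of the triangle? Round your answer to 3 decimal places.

R ≈ 6.390

The third angle is ∠X = 180° − ∠Z − ∠Y = 28.00°.
Law of sines: |ZY| = |YX|·sin X/sin Z ≈ 6.
Law of sines: |XZ| = |YX|·sin Y/sin Z ≈ 10.595.
Circumradius = |YX|/(2 sin Z) ≈ 6.3902.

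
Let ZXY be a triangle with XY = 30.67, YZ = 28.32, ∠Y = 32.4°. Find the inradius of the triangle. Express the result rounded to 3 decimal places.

By the law of cosines, ZX² = XY² + YZ² − 2·XY·YZ·cos Y = 275.95, so ZX ≈ 16.612.
Area = ½·XY·YZ·sin Y ≈ 232.7.
Semiperimeter s = (30.67+28.32+16.612)/2 = 37.801.
Inradius = area/s = 232.7/37.801 ≈ 6.156.

r ≈ 6.156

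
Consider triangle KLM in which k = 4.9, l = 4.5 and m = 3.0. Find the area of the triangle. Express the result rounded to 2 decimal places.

6.62

Semiperimeter s = (4.9 + 4.5 + 3)/2 = 6.2.
Heron's formula: area = √(6.2·1.3·1.7·3.2) ≈ 6.6217.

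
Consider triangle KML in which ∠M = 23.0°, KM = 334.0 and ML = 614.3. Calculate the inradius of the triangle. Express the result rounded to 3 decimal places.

r ≈ 62.546

By the law of cosines, LK² = KM² + ML² − 2·KM·ML·cos M = 1.1119e+05, so LK ≈ 333.45.
Area = ½·KM·ML·sin M ≈ 40084.
Semiperimeter s = (614.3+333.45+334)/2 = 640.88.
Inradius = area/s = 40084/640.88 ≈ 62.546.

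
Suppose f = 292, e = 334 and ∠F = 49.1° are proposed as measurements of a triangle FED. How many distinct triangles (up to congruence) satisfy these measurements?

2

e·sin F = 334·sin(49.1°) ≈ 252.5.
Since e sin F < f < e (252.5 < 292 < 334), two triangles exist.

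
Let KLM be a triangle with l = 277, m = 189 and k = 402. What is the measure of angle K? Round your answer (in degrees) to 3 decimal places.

∠K ≈ 117.998°

By the law of cosines, cos K = (l² + m² − k²) / (2·l·m) ≈ -0.46945, so ∠K ≈ 118.00°.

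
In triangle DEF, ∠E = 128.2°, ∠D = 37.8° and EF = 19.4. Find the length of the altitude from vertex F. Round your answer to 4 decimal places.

The third angle is ∠F = 180° − ∠D − ∠E = 14.00°.
Law of sines: FD = EF·sin E/sin D ≈ 24.874.
Law of sines: DE = EF·sin F/sin D ≈ 7.6574.
Area = ½·EF·FD·sin F ≈ 58.371.
The altitude from F has length 2·area/DE ≈ 15.246.

h_F ≈ 15.2456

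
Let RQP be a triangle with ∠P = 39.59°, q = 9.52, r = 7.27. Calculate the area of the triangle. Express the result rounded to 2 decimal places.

Area = ½·r·q·sin P ≈ 22.054.

area ≈ 22.05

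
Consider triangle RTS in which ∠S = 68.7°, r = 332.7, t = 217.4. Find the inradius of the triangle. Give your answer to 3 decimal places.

By the law of cosines, s² = r² + t² − 2·r·t·cos S = 1.054e+05, so s ≈ 324.66.
Area = ½·r·t·sin S ≈ 33694.
Semiperimeter p = (332.7+217.4+324.66)/2 = 437.38.
Inradius = area/p = 33694/437.38 ≈ 77.036.

77.036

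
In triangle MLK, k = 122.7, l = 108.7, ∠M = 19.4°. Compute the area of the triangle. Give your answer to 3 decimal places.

area ≈ 2215.098

Area = ½·l·k·sin M ≈ 2215.1.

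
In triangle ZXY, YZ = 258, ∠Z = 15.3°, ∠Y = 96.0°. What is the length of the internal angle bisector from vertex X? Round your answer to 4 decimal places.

95.3549

The third angle is ∠X = 180° − ∠Y − ∠Z = 68.70°.
Law of sines: XY = YZ·sin Z/sin X ≈ 73.071.
Law of sines: ZX = YZ·sin Y/sin X ≈ 275.4.
The bisector from X has length 2·ZX·XY·cos(∠X/2)/(ZX+XY) ≈ 95.355.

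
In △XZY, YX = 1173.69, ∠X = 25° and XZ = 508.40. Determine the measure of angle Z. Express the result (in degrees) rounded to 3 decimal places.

By the law of cosines, ZY² = YX² + XZ² − 2·YX·XZ·cos X = 5.5442e+05, so ZY ≈ 744.6.
Law of cosines again: cos Z = (XZ² + ZY² − YX²)/(2·XZ·ZY) ≈ -0.74581, so ∠Z ≈ 138.23°.

∠Z ≈ 138.228°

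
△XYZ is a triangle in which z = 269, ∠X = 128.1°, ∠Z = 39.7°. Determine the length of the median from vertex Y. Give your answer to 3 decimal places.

The third angle is ∠Y = 180° − ∠Z − ∠X = 12.20°.
Law of sines: x = z·sin X/sin Z ≈ 331.4.
Law of sines: y = z·sin Y/sin Z ≈ 88.994.
Median from Y: ½√(2·z² + 2·x² − y²) ≈ 298.52.

m_Y ≈ 298.517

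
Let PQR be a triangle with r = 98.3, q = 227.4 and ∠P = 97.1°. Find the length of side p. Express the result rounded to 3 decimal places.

By the law of cosines, p² = q² + r² − 2·q·r·cos P = 66899, so p ≈ 258.65.

258.649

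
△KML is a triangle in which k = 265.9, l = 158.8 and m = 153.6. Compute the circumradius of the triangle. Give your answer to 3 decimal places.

148.772

By the law of cosines, cos K = (m² + l² − k²) / (2·m·l) ≈ -0.44877, so ∠K ≈ 2.0362 rad.
Circumradius = k/(2 sin K) ≈ 148.77.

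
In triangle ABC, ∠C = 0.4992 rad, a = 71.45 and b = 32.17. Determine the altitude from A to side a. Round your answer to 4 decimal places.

15.4005

By the law of cosines, c² = a² + b² − 2·a·b·cos C = 2103.9, so c ≈ 45.869.
Area = ½·a·b·sin C ≈ 550.18.
The altitude from A has length 2·area/a ≈ 15.401.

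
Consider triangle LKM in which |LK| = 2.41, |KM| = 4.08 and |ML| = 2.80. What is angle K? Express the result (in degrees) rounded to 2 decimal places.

42.00

By the law of cosines, cos K = (|LK|² + |KM|² − |ML|²) / (2·|LK|·|KM|) ≈ 0.74315, so ∠K ≈ 42.00°.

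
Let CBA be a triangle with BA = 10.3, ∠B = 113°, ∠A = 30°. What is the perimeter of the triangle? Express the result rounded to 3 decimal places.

perimeter ≈ 34.612

The third angle is ∠C = 180° − ∠B − ∠A = 37.00°.
Law of sines: AC = BA·sin B/sin C ≈ 15.754.
Law of sines: CB = BA·sin A/sin C ≈ 8.5574.
Semiperimeter s = (10.3+15.754+8.5574)/2 = 17.306.
Perimeter = 10.3 + 15.754 + 8.5574 = 34.612.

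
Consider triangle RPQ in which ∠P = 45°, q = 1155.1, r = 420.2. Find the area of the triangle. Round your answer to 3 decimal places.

area ≈ 171605.277

Area = ½·q·r·sin P ≈ 1.7161e+05.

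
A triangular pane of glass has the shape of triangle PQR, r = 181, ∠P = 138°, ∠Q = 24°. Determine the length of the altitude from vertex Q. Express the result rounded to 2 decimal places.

h_Q ≈ 121.11

The third angle is ∠R = 180° − ∠P − ∠Q = 18.00°.
Law of sines: p = r·sin P/sin R ≈ 391.93.
Law of sines: q = r·sin Q/sin R ≈ 238.24.
Area = ½·r·p·sin Q ≈ 14427.
The altitude from Q has length 2·area/q ≈ 121.11.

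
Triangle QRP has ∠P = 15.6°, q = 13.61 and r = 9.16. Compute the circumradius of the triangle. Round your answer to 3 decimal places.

By the law of cosines, p² = q² + r² − 2·q·r·cos P = 28.987, so p ≈ 5.384.
Area = ½·q·r·sin P ≈ 16.763.
Circumradius = p/(2 sin P) ≈ 10.01.

10.010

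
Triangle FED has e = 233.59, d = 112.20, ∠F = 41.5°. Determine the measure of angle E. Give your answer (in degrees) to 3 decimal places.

By the law of cosines, f² = e² + d² − 2·e·d·cos F = 27895, so f ≈ 167.02.
Law of cosines again: cos E = (d² + f² − e²)/(2·d·f) ≈ -0.37570, so ∠E ≈ 112.07°.

112.068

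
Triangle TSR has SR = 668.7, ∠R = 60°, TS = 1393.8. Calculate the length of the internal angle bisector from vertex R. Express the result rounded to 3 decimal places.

Law of sines: sin T = SR·sin R/TS ≈ 0.41549.
Since TS ≥ SR, only the acute value applies: ∠T ≈ 24.55°.
Then ∠S = 180° − ∠R − ∠T ≈ 95.45°.
Law of sines gives RT = TS·sin S/sin R ≈ 1602.1.
The bisector from R has length 2·SR·RT·cos(∠R/2)/(SR+RT) ≈ 817.16.

t_R ≈ 817.159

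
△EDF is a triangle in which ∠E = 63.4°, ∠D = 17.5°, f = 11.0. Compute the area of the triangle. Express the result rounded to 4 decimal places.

The third angle is ∠F = 180° − ∠E − ∠D = 99.10°.
Law of sines: e = f·sin E/sin F ≈ 9.9611.
Law of sines: d = f·sin D/sin F ≈ 3.3499.
Area = ½·f·e·sin D ≈ 16.474.

area ≈ 16.4744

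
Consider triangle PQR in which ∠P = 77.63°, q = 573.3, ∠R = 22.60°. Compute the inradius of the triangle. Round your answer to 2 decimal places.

91.76

The third angle is ∠Q = 180° − ∠R − ∠P = 79.77°.
Law of sines: p = q·sin P/sin Q ≈ 569.04.
Law of sines: r = q·sin R/sin Q ≈ 223.88.
Area = ½·q·p·sin R ≈ 62684.
Semiperimeter s = (569.04+573.3+223.88)/2 = 683.11.
Inradius = area/s = 62684/683.11 ≈ 91.763.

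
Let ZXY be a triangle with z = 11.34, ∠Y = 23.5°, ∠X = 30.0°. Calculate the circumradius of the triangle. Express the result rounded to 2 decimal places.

7.05

The third angle is ∠Z = 180° − ∠X − ∠Y = 126.50°.
Law of sines: x = z·sin X/sin Z ≈ 7.0535.
Law of sines: y = z·sin Y/sin Z ≈ 5.6251.
Circumradius = z/(2 sin Z) ≈ 7.0535.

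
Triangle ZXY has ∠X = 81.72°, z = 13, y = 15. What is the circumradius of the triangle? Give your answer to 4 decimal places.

R ≈ 9.2870

By the law of cosines, x² = y² + z² − 2·y·z·cos X = 337.84, so x ≈ 18.38.
Area = ½·y·z·sin X ≈ 96.484.
Circumradius = x/(2 sin X) ≈ 9.287.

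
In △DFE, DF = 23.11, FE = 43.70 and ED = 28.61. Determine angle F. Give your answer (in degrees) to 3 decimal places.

36.424

By the law of cosines, cos F = (DF² + FE² − ED²) / (2·DF·FE) ≈ 0.80464, so ∠F ≈ 36.42°.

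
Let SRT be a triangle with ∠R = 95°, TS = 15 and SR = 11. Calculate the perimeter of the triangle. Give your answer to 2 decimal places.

Law of sines: sin T = SR·sin R/TS ≈ 0.73054.
Since TS ≥ SR, only the acute value applies: ∠T ≈ 46.93°.
Then ∠S = 180° − ∠R − ∠T ≈ 38.07°.
Law of sines gives RT = TS·sin S/sin R ≈ 9.2843.
Semiperimeter s = (9.2843+15+11)/2 = 17.642.
Perimeter = 9.2843 + 15 + 11 = 35.284.

perimeter ≈ 35.28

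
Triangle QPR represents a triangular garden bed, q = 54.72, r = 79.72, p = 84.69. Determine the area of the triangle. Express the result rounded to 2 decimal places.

Semiperimeter s = (54.72 + 84.69 + 79.72)/2 = 109.56.
Heron's formula: area = √(109.56·54.845·24.875·29.845) ≈ 2112.1.

area ≈ 2112.14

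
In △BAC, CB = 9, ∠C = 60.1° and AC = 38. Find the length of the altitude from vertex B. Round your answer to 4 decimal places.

By the law of cosines, BA² = AC² + CB² − 2·AC·CB·cos C = 1184, so BA ≈ 34.41.
Area = ½·AC·CB·sin C ≈ 148.24.
The altitude from B has length 2·area/AC ≈ 7.8021.

7.8021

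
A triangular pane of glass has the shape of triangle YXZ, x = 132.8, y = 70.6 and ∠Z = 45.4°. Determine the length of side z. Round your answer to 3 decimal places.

97.231

By the law of cosines, z² = y² + x² − 2·y·x·cos Z = 9453.9, so z ≈ 97.231.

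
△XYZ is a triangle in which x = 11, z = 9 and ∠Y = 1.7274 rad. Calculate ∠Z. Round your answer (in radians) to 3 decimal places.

By the law of cosines, y² = z² + x² − 2·z·x·cos Y = 232.88, so y ≈ 15.26.
Law of cosines again: cos Z = (x² + y² − z²)/(2·x·y) ≈ 0.81280, so ∠Z ≈ 0.6219 rad.

∠Z ≈ 0.622 rad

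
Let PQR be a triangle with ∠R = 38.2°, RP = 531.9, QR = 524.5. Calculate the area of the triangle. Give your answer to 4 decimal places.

Area = ½·QR·RP·sin R ≈ 86262.

86262.2663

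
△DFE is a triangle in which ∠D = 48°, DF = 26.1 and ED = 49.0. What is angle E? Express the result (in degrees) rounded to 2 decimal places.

∠E ≈ 31.59°

By the law of cosines, FE² = ED² + DF² − 2·ED·DF·cos D = 1370.7, so FE ≈ 37.023.
Law of cosines again: cos E = (FE² + ED² − DF²)/(2·FE·ED) ≈ 0.85178, so ∠E ≈ 31.59°.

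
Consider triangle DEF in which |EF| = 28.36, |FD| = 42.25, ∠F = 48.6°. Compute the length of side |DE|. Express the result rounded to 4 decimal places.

31.6950

By the law of cosines, |DE|² = |EF|² + |FD|² − 2·|EF|·|FD|·cos F = 1004.6, so |DE| ≈ 31.695.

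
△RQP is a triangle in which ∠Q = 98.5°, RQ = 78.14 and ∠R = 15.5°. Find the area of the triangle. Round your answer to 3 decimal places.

The third angle is ∠P = 180° − ∠R − ∠Q = 66.00°.
Law of sines: QP = RQ·sin R/sin P ≈ 22.858.
Law of sines: PR = RQ·sin Q/sin P ≈ 84.595.
Area = ½·RQ·QP·sin Q ≈ 883.26.

883.260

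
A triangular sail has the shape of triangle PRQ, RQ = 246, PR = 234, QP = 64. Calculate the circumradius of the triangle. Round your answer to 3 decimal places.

By the law of cosines, cos P = (QP² + PR² − RQ²) / (2·QP·PR) ≈ -0.05556, so ∠P ≈ 1.626 rad.
Circumradius = RQ/(2 sin P) ≈ 123.19.

123.190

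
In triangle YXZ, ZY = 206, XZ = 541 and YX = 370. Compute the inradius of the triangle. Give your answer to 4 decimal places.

r ≈ 45.6292

Semiperimeter s = (541 + 206 + 370)/2 = 558.5.
Heron's formula: area = √(558.5·17.5·352.5·188.5) ≈ 25484.
Inradius = area/s = 25484/558.5 ≈ 45.629.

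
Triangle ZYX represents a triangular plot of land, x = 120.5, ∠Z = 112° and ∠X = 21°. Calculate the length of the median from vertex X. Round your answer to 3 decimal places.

The third angle is ∠Y = 180° − ∠X − ∠Z = 47.00°.
Law of sines: z = x·sin Z/sin X ≈ 311.76.
Law of sines: y = x·sin Y/sin X ≈ 245.92.
Median from X: ½√(2·z² + 2·y² − x²) ≈ 274.24.

m_X ≈ 274.235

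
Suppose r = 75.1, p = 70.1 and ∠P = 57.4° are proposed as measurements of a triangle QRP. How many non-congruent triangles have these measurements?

r·sin P = 75.1·sin(57.4°) ≈ 63.27.
Since r sin P < p < r (63.27 < 70.1 < 75.1), two triangles exist.

2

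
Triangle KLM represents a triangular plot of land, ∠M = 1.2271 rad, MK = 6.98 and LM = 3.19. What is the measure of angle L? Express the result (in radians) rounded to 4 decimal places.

By the law of cosines, KL² = LM² + MK² − 2·LM·MK·cos M = 43.89, so KL ≈ 6.625.
Law of cosines again: cos L = (KL² + LM² − MK²)/(2·KL·LM) ≈ 0.12648, so ∠L ≈ 1.4440 rad.

∠L ≈ 1.4440 rad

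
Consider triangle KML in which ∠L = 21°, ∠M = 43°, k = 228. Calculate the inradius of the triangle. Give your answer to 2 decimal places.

The third angle is ∠K = 180° − ∠M − ∠L = 116.00°.
Law of sines: m = k·sin M/sin K ≈ 173.
Law of sines: l = k·sin L/sin K ≈ 90.908.
Area = ½·k·m·sin L ≈ 7067.9.
Semiperimeter s = (228+173+90.908)/2 = 245.96.
Inradius = area/s = 7067.9/245.96 ≈ 28.736.

r ≈ 28.74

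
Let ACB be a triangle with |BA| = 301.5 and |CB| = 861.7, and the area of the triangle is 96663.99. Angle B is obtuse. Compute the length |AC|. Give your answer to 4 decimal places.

1086.5270

From area = ½·|CB|·|BA|·sin B, we get sin B = 2·area/(|CB|·|BA|) ≈ 0.74413.
Taking the obtuse solution, ∠B ≈ 2.302 rad.
Law of cosines then gives |AC| ≈ 1086.5.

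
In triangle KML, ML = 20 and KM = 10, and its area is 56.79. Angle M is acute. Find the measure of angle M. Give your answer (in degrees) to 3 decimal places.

From area = ½·KM·ML·sin M, we get sin M = 2·area/(KM·ML) ≈ 0.56790.
Taking the acute solution, ∠M ≈ 34.60°.

∠M ≈ 34.604°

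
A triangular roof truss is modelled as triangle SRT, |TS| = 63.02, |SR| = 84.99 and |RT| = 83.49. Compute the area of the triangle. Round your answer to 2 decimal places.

2461.02

Semiperimeter s = (83.49 + 63.02 + 84.99)/2 = 115.75.
Heron's formula: area = √(115.75·32.26·52.73·30.76) ≈ 2461.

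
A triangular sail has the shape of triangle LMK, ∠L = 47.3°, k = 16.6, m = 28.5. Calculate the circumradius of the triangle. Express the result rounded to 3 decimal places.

R ≈ 14.370

By the law of cosines, l² = m² + k² − 2·m·k·cos L = 446.14, so l ≈ 21.122.
Area = ½·m·k·sin L ≈ 173.84.
Circumradius = l/(2 sin L) ≈ 14.37.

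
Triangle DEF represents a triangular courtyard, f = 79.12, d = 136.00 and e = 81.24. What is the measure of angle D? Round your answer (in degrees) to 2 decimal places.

116.00

By the law of cosines, cos D = (e² + f² − d²) / (2·e·f) ≈ -0.43842, so ∠D ≈ 116.00°.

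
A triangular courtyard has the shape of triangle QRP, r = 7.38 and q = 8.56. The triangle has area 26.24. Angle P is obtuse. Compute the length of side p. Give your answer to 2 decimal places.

From area = ½·q·r·sin P, we get sin P = 2·area/(q·r) ≈ 0.83074.
Taking the obtuse solution, ∠P ≈ 123.83°.
Law of cosines then gives p ≈ 14.074.

14.07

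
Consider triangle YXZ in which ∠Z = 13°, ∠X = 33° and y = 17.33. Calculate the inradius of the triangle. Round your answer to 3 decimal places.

The third angle is ∠Y = 180° − ∠X − ∠Z = 134.00°.
Law of sines: x = y·sin X/sin Y ≈ 13.121.
Law of sines: z = y·sin Z/sin Y ≈ 5.4194.
Area = ½·y·x·sin Z ≈ 25.576.
Semiperimeter s = (17.33+13.121+5.4194)/2 = 17.935.
Inradius = area/s = 25.576/17.935 ≈ 1.426.

r ≈ 1.426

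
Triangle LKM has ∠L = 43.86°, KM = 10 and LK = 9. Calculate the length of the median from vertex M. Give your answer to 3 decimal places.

Law of sines: sin M = LK·sin L/KM ≈ 0.62361.
Since KM ≥ LK, only the acute value applies: ∠M ≈ 38.58°.
Then ∠K = 180° − ∠L − ∠M ≈ 97.56°.
Law of sines gives ML = KM·sin K/sin L ≈ 14.307.
Median from M: ½√(2·KM² + 2·ML² − LK²) ≈ 11.493.

m_M ≈ 11.493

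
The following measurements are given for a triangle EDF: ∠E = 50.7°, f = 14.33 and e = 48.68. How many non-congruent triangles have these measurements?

1

f·sin E = 14.33·sin(50.7°) ≈ 11.09.
Since e ≥ f, exactly one triangle exists.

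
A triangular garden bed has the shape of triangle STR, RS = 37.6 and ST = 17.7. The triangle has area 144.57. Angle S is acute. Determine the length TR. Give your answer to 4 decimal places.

From area = ½·RS·ST·sin S, we get sin S = 2·area/(RS·ST) ≈ 0.43446.
Taking the acute solution, ∠S ≈ 0.4494 rad.
Law of cosines then gives TR ≈ 22.982.

22.9824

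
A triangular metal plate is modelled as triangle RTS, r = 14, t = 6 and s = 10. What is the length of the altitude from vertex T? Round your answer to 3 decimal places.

h_T ≈ 8.660

Semiperimeter p = (14 + 6 + 10)/2 = 15.
Heron's formula: area = √(15·1·9·5) ≈ 25.981.
The altitude from T has length 2·area/t ≈ 8.6603.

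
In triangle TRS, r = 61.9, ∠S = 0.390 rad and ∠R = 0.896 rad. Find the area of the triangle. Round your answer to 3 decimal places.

area ≈ 895.232

The third angle is ∠T = π − ∠R − ∠S = 1.856 rad.
Law of sines: t = r·sin T/sin R ≈ 76.081.
Law of sines: s = r·sin S/sin R ≈ 30.139.
Area = ½·r·t·sin S ≈ 895.23.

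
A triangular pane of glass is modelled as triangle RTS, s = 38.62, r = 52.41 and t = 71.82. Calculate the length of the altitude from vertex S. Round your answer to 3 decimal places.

Semiperimeter p = (52.41 + 71.82 + 38.62)/2 = 81.425.
Heron's formula: area = √(81.425·29.015·9.605·42.805) ≈ 985.57.
The altitude from S has length 2·area/s ≈ 51.039.

h_S ≈ 51.039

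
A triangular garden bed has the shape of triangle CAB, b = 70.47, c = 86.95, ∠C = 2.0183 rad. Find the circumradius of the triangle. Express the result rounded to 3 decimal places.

48.224

Law of sines: sin B = b·sin C/c ≈ 0.73066.
Since c ≥ b, only the acute value applies: ∠B ≈ 0.8193 rad.
Then ∠A = π − ∠C − ∠B ≈ 0.3040 rad.
Law of sines gives a = c·sin A/sin C ≈ 28.871.
Circumradius = c/(2 sin C) ≈ 48.224.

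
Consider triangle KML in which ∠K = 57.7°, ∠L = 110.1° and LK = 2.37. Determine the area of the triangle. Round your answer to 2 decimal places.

area ≈ 10.55

The third angle is ∠M = 180° − ∠L − ∠K = 12.20°.
Law of sines: ML = LK·sin K/sin M ≈ 9.4796.
Law of sines: KM = LK·sin L/sin M ≈ 10.532.
Area = ½·LK·ML·sin L ≈ 10.549.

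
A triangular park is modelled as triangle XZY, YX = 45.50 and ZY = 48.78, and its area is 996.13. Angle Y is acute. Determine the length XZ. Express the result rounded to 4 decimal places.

49.9317

From area = ½·ZY·YX·sin Y, we get sin Y = 2·area/(ZY·YX) ≈ 0.89762.
Taking the acute solution, ∠Y ≈ 63.85°.
Law of cosines then gives XZ ≈ 49.932.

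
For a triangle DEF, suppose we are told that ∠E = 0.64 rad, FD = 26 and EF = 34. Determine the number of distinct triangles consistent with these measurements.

2

EF·sin E = 34·sin(0.64 rad) ≈ 20.3.
Since EF sin E < FD < EF (20.3 < 26 < 34), two triangles exist.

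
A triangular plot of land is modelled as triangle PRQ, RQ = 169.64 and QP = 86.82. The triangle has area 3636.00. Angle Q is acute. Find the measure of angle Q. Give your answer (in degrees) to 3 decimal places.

∠Q ≈ 29.587°

From area = ½·RQ·QP·sin Q, we get sin Q = 2·area/(RQ·QP) ≈ 0.49375.
Taking the acute solution, ∠Q ≈ 29.59°.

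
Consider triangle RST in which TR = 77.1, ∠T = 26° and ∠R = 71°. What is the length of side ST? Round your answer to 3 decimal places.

The third angle is ∠S = 180° − ∠T − ∠R = 83.00°.
Law of sines: ST = TR·sin R/sin S ≈ 73.447.

73.447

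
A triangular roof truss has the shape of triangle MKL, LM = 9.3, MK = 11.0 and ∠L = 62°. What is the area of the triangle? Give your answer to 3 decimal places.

Law of sines: sin K = LM·sin L/MK ≈ 0.74649.
Since MK ≥ LM, only the acute value applies: ∠K ≈ 48.29°.
Then ∠M = 180° − ∠L − ∠K ≈ 69.71°.
Law of sines gives KL = MK·sin M/sin L ≈ 11.685.
Area = ½·MK·LM·sin M ≈ 47.977.

area ≈ 47.977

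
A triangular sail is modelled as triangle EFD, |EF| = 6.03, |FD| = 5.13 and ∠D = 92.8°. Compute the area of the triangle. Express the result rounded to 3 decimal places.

Law of sines: sin E = |FD|·sin D/|EF| ≈ 0.84973.
Since |EF| ≥ |FD|, only the acute value applies: ∠E ≈ 58.18°.
Then ∠F = 180° − ∠D − ∠E ≈ 29.02°.
Law of sines gives |DE| = |EF|·sin F/sin D ≈ 2.9285.
Area = ½·|EF|·|FD|·sin F ≈ 7.5027.

7.503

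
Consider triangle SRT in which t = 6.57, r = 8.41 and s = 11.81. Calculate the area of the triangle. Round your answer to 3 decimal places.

area ≈ 26.876

Semiperimeter p = (11.81 + 8.41 + 6.57)/2 = 13.395.
Heron's formula: area = √(13.395·1.585·4.985·6.825) ≈ 26.876.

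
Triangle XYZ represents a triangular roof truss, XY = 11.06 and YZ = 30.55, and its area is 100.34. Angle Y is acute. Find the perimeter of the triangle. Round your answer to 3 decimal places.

perimeter ≈ 64.237

From area = ½·XY·YZ·sin Y, we get sin Y = 2·area/(XY·YZ) ≈ 0.59393.
Taking the acute solution, ∠Y ≈ 36.44°.
Law of cosines then gives ZX ≈ 22.627.
Perimeter = 30.55 + 22.627 + 11.06 = 64.237.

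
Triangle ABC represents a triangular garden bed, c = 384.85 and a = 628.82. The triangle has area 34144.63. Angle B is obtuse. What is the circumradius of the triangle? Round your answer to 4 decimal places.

From area = ½·c·a·sin B, we get sin B = 2·area/(c·a) ≈ 0.28219.
Taking the obtuse solution, ∠B ≈ 163.61°.
Law of cosines then gives b ≈ 1003.9.
Circumradius = b/(2 sin B) ≈ 1778.8.

1778.8318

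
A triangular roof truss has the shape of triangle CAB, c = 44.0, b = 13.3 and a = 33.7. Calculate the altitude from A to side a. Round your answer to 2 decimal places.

9.56

Semiperimeter s = (44 + 33.7 + 13.3)/2 = 45.5.
Heron's formula: area = √(45.5·1.5·11.8·32.2) ≈ 161.03.
The altitude from A has length 2·area/a ≈ 9.557.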